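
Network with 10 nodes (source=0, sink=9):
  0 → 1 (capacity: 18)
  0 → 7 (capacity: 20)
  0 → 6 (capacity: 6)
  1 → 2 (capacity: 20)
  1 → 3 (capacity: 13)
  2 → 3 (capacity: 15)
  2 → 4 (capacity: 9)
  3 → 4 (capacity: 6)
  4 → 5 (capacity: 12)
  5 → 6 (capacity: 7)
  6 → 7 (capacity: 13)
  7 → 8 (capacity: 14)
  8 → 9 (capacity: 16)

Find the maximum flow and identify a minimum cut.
Max flow = 14, Min cut edges: (7,8)

Maximum flow: 14
Minimum cut: (7,8)
Partition: S = [0, 1, 2, 3, 4, 5, 6, 7], T = [8, 9]

Max-flow min-cut theorem verified: both equal 14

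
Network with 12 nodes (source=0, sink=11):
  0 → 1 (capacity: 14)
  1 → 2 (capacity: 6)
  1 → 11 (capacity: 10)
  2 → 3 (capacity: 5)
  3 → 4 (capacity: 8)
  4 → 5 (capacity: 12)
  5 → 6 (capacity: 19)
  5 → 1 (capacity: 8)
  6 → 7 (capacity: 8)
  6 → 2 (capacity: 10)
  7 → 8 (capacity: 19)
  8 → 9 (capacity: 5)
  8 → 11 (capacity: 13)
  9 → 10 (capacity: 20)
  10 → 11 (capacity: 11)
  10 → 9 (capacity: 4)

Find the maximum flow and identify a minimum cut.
Max flow = 14, Min cut edges: (0,1)

Maximum flow: 14
Minimum cut: (0,1)
Partition: S = [0], T = [1, 2, 3, 4, 5, 6, 7, 8, 9, 10, 11]

Max-flow min-cut theorem verified: both equal 14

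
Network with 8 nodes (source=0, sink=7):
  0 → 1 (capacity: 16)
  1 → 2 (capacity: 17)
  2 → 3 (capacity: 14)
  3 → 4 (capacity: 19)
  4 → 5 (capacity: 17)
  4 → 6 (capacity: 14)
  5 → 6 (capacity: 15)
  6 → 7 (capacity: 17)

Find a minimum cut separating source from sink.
Min cut value = 14, edges: (2,3)

Min cut value: 14
Partition: S = [0, 1, 2], T = [3, 4, 5, 6, 7]
Cut edges: (2,3)

By max-flow min-cut theorem, max flow = min cut = 14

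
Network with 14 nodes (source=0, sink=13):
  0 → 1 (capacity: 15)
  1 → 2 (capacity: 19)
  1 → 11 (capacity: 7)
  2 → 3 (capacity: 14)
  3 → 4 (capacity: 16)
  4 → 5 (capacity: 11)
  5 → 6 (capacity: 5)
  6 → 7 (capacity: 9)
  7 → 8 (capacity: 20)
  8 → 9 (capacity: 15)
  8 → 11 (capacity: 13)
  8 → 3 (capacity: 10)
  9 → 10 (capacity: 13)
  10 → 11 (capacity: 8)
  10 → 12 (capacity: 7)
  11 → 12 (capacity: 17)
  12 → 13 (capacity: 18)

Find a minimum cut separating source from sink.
Min cut value = 12, edges: (1,11), (5,6)

Min cut value: 12
Partition: S = [0, 1, 2, 3, 4, 5], T = [6, 7, 8, 9, 10, 11, 12, 13]
Cut edges: (1,11), (5,6)

By max-flow min-cut theorem, max flow = min cut = 12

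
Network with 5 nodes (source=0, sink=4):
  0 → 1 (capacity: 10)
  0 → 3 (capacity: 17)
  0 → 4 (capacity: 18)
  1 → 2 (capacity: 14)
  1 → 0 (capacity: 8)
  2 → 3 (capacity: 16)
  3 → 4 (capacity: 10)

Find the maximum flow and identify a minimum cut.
Max flow = 28, Min cut edges: (0,4), (3,4)

Maximum flow: 28
Minimum cut: (0,4), (3,4)
Partition: S = [0, 1, 2, 3], T = [4]

Max-flow min-cut theorem verified: both equal 28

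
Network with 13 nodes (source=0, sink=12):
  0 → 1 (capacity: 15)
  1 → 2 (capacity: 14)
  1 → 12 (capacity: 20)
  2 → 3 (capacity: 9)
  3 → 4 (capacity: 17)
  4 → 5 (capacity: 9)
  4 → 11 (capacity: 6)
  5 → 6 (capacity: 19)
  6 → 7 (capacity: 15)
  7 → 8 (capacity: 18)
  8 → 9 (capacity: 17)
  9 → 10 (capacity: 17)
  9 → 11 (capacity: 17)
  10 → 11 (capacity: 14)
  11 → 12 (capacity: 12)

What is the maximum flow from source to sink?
Maximum flow = 15

Max flow: 15

Flow assignment:
  0 → 1: 15/15
  1 → 12: 15/20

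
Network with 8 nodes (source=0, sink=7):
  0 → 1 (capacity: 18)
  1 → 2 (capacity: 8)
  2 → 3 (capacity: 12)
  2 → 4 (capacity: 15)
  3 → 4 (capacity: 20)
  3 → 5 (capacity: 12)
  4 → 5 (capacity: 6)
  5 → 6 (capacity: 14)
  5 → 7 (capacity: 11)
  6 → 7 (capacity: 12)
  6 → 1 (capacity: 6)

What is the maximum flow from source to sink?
Maximum flow = 8

Max flow: 8

Flow assignment:
  0 → 1: 8/18
  1 → 2: 8/8
  2 → 3: 8/12
  3 → 5: 8/12
  5 → 7: 8/11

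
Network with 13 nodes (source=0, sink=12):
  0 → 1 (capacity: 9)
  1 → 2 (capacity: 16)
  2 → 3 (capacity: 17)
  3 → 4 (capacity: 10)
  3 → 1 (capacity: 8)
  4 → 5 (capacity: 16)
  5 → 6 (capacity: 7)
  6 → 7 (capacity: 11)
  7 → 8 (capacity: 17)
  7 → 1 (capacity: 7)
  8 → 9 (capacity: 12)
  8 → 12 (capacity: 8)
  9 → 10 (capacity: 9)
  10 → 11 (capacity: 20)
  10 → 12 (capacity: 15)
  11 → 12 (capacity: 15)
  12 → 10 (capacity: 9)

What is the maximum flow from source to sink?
Maximum flow = 7

Max flow: 7

Flow assignment:
  0 → 1: 7/9
  1 → 2: 9/16
  2 → 3: 9/17
  3 → 4: 7/10
  3 → 1: 2/8
  4 → 5: 7/16
  5 → 6: 7/7
  6 → 7: 7/11
  7 → 8: 7/17
  8 → 12: 7/8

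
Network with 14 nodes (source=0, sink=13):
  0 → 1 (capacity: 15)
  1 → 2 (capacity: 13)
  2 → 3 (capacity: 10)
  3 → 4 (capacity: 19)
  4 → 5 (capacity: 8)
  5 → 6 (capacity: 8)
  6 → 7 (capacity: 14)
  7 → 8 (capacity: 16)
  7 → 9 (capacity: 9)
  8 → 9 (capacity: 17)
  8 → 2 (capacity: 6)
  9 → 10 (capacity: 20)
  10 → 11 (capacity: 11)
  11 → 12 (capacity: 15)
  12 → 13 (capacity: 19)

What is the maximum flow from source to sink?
Maximum flow = 8

Max flow: 8

Flow assignment:
  0 → 1: 8/15
  1 → 2: 8/13
  2 → 3: 8/10
  3 → 4: 8/19
  4 → 5: 8/8
  5 → 6: 8/8
  6 → 7: 8/14
  7 → 9: 8/9
  9 → 10: 8/20
  10 → 11: 8/11
  11 → 12: 8/15
  12 → 13: 8/19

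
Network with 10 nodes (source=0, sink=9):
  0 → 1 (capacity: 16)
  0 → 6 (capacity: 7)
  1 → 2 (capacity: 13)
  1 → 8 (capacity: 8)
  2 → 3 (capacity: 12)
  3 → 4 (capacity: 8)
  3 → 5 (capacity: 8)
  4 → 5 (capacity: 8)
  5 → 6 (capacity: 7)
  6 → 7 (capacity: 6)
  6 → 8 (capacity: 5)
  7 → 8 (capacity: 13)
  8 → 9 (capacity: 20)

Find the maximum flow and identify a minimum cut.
Max flow = 19, Min cut edges: (1,8), (6,7), (6,8)

Maximum flow: 19
Minimum cut: (1,8), (6,7), (6,8)
Partition: S = [0, 1, 2, 3, 4, 5, 6], T = [7, 8, 9]

Max-flow min-cut theorem verified: both equal 19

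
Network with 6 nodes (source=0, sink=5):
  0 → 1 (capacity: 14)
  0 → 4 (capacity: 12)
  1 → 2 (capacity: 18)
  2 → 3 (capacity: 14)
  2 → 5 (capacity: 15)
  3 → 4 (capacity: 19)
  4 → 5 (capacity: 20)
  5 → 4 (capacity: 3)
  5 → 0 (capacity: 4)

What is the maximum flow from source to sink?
Maximum flow = 26

Max flow: 26

Flow assignment:
  0 → 1: 14/14
  0 → 4: 12/12
  1 → 2: 14/18
  2 → 5: 14/15
  4 → 5: 12/20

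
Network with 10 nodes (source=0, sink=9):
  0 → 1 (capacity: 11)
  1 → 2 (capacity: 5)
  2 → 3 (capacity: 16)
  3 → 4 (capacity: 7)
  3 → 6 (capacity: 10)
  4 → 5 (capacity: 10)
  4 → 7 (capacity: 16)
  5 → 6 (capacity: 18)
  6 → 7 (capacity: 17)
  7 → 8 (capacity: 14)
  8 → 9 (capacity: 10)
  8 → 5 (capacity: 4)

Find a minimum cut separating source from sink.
Min cut value = 5, edges: (1,2)

Min cut value: 5
Partition: S = [0, 1], T = [2, 3, 4, 5, 6, 7, 8, 9]
Cut edges: (1,2)

By max-flow min-cut theorem, max flow = min cut = 5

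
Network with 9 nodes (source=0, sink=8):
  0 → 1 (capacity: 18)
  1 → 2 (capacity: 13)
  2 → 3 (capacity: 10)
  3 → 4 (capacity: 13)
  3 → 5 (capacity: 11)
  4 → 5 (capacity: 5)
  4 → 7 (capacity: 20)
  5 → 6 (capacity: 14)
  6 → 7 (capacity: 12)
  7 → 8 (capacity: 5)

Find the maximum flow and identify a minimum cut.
Max flow = 5, Min cut edges: (7,8)

Maximum flow: 5
Minimum cut: (7,8)
Partition: S = [0, 1, 2, 3, 4, 5, 6, 7], T = [8]

Max-flow min-cut theorem verified: both equal 5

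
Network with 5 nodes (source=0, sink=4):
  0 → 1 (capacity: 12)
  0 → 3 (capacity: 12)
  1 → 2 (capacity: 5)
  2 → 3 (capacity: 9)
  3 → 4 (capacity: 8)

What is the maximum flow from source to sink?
Maximum flow = 8

Max flow: 8

Flow assignment:
  0 → 1: 5/12
  0 → 3: 3/12
  1 → 2: 5/5
  2 → 3: 5/9
  3 → 4: 8/8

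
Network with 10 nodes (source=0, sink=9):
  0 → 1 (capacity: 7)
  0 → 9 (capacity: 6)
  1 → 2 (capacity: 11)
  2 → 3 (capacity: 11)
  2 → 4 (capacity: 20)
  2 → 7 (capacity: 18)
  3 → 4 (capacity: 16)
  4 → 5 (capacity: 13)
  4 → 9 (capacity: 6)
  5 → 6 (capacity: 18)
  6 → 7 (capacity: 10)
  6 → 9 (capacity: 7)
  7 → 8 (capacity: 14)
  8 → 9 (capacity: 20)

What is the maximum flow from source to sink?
Maximum flow = 13

Max flow: 13

Flow assignment:
  0 → 1: 7/7
  0 → 9: 6/6
  1 → 2: 7/11
  2 → 4: 6/20
  2 → 7: 1/18
  4 → 9: 6/6
  7 → 8: 1/14
  8 → 9: 1/20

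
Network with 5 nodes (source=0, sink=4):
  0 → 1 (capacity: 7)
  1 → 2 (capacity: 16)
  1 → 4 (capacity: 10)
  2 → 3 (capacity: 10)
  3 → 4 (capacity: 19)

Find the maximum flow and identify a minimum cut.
Max flow = 7, Min cut edges: (0,1)

Maximum flow: 7
Minimum cut: (0,1)
Partition: S = [0], T = [1, 2, 3, 4]

Max-flow min-cut theorem verified: both equal 7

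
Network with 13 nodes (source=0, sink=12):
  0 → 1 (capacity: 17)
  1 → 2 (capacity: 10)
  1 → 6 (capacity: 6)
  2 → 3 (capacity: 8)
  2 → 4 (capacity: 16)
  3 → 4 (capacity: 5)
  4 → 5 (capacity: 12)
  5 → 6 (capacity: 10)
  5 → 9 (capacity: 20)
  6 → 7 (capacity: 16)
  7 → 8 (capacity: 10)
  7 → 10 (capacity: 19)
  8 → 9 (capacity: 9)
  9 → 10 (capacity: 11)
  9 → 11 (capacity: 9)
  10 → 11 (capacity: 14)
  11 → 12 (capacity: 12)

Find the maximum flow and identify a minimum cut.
Max flow = 12, Min cut edges: (11,12)

Maximum flow: 12
Minimum cut: (11,12)
Partition: S = [0, 1, 2, 3, 4, 5, 6, 7, 8, 9, 10, 11], T = [12]

Max-flow min-cut theorem verified: both equal 12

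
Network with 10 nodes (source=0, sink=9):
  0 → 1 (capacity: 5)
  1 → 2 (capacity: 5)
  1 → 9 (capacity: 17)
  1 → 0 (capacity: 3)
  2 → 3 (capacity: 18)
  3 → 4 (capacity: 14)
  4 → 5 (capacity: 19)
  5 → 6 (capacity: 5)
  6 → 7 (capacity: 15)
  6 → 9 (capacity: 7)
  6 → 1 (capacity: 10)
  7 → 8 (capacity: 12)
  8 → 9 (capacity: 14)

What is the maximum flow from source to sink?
Maximum flow = 5

Max flow: 5

Flow assignment:
  0 → 1: 5/5
  1 → 9: 5/17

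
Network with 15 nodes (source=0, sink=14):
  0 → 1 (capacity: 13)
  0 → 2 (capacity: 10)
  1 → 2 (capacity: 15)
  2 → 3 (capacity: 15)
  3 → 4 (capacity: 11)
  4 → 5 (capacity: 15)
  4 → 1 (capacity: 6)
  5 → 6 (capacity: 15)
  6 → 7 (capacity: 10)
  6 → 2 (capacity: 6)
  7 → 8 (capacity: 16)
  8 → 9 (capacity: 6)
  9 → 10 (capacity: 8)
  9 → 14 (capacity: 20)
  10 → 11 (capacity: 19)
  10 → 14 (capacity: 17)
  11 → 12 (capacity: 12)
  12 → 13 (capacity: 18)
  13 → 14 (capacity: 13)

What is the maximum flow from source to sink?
Maximum flow = 6

Max flow: 6

Flow assignment:
  0 → 1: 5/13
  0 → 2: 1/10
  1 → 2: 5/15
  2 → 3: 11/15
  3 → 4: 11/11
  4 → 5: 11/15
  5 → 6: 11/15
  6 → 7: 6/10
  6 → 2: 5/6
  7 → 8: 6/16
  8 → 9: 6/6
  9 → 14: 6/20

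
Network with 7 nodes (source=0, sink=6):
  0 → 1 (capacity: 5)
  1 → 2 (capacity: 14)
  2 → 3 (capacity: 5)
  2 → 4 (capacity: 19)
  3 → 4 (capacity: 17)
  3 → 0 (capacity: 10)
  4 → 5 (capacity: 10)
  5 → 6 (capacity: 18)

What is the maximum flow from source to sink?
Maximum flow = 5

Max flow: 5

Flow assignment:
  0 → 1: 5/5
  1 → 2: 5/14
  2 → 4: 5/19
  4 → 5: 5/10
  5 → 6: 5/18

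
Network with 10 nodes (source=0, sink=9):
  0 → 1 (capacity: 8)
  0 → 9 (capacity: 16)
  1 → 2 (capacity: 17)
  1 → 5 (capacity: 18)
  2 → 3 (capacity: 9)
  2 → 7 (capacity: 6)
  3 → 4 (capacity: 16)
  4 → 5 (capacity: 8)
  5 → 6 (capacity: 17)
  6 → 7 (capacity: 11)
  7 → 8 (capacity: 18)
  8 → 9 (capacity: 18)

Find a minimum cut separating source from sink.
Min cut value = 24, edges: (0,1), (0,9)

Min cut value: 24
Partition: S = [0], T = [1, 2, 3, 4, 5, 6, 7, 8, 9]
Cut edges: (0,1), (0,9)

By max-flow min-cut theorem, max flow = min cut = 24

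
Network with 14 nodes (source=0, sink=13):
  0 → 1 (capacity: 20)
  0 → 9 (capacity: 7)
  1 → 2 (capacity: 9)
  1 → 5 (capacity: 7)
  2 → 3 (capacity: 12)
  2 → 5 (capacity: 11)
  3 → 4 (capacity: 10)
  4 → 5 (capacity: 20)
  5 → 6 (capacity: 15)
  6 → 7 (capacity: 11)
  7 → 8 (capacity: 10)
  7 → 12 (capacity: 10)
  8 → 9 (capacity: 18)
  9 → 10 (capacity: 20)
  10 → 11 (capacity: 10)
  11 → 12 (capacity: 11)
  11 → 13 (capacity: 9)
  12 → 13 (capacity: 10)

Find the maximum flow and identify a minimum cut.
Max flow = 18, Min cut edges: (0,9), (6,7)

Maximum flow: 18
Minimum cut: (0,9), (6,7)
Partition: S = [0, 1, 2, 3, 4, 5, 6], T = [7, 8, 9, 10, 11, 12, 13]

Max-flow min-cut theorem verified: both equal 18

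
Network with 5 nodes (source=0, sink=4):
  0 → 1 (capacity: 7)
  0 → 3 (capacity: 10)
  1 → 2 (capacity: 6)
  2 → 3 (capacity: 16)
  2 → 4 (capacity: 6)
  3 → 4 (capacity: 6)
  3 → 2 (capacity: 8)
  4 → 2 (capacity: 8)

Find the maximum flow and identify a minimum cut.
Max flow = 12, Min cut edges: (2,4), (3,4)

Maximum flow: 12
Minimum cut: (2,4), (3,4)
Partition: S = [0, 1, 2, 3], T = [4]

Max-flow min-cut theorem verified: both equal 12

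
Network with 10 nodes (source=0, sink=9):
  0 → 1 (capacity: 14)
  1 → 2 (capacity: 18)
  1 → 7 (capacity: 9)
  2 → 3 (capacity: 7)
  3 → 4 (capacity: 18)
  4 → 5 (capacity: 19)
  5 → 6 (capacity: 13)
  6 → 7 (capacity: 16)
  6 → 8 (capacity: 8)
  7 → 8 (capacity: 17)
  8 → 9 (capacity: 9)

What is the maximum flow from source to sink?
Maximum flow = 9

Max flow: 9

Flow assignment:
  0 → 1: 9/14
  1 → 2: 5/18
  1 → 7: 4/9
  2 → 3: 5/7
  3 → 4: 5/18
  4 → 5: 5/19
  5 → 6: 5/13
  6 → 7: 5/16
  7 → 8: 9/17
  8 → 9: 9/9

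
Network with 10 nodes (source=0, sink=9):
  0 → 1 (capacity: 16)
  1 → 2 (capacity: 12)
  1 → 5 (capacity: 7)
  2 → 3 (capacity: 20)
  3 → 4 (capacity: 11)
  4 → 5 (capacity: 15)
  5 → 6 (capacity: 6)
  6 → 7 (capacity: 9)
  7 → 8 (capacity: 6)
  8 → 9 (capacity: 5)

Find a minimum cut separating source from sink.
Min cut value = 5, edges: (8,9)

Min cut value: 5
Partition: S = [0, 1, 2, 3, 4, 5, 6, 7, 8], T = [9]
Cut edges: (8,9)

By max-flow min-cut theorem, max flow = min cut = 5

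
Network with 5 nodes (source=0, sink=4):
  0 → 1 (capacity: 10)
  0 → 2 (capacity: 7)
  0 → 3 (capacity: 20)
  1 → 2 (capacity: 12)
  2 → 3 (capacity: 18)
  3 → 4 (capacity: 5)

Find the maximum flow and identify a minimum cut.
Max flow = 5, Min cut edges: (3,4)

Maximum flow: 5
Minimum cut: (3,4)
Partition: S = [0, 1, 2, 3], T = [4]

Max-flow min-cut theorem verified: both equal 5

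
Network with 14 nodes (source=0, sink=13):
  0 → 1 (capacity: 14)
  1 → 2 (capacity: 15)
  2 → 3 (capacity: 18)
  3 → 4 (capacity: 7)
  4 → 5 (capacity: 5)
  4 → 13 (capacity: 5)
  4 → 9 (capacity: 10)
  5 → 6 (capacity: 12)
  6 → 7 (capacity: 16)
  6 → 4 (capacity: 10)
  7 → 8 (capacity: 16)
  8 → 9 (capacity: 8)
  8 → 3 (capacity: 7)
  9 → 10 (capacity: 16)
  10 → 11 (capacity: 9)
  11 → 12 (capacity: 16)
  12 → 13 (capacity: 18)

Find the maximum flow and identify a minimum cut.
Max flow = 7, Min cut edges: (3,4)

Maximum flow: 7
Minimum cut: (3,4)
Partition: S = [0, 1, 2, 3], T = [4, 5, 6, 7, 8, 9, 10, 11, 12, 13]

Max-flow min-cut theorem verified: both equal 7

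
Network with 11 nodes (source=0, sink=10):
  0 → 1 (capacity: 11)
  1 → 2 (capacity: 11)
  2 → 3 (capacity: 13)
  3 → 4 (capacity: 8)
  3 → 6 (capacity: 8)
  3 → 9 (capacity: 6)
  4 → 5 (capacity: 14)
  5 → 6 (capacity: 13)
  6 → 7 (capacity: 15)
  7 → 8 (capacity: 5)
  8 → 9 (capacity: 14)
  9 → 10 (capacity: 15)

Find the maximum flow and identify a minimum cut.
Max flow = 11, Min cut edges: (3,9), (7,8)

Maximum flow: 11
Minimum cut: (3,9), (7,8)
Partition: S = [0, 1, 2, 3, 4, 5, 6, 7], T = [8, 9, 10]

Max-flow min-cut theorem verified: both equal 11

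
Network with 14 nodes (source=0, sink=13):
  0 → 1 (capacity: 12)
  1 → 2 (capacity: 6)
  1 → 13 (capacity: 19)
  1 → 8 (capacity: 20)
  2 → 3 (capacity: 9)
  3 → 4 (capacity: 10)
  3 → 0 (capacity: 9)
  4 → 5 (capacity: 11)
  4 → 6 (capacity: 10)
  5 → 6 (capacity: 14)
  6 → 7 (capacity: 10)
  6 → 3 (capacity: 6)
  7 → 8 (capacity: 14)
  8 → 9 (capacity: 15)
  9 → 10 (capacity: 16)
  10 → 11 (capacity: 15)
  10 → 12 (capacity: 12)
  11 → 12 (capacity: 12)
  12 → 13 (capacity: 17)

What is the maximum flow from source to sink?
Maximum flow = 12

Max flow: 12

Flow assignment:
  0 → 1: 12/12
  1 → 13: 12/19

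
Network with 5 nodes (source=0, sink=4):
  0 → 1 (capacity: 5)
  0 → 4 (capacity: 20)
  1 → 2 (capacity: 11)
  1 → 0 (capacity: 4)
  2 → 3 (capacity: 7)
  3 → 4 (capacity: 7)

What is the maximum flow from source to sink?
Maximum flow = 25

Max flow: 25

Flow assignment:
  0 → 1: 5/5
  0 → 4: 20/20
  1 → 2: 5/11
  2 → 3: 5/7
  3 → 4: 5/7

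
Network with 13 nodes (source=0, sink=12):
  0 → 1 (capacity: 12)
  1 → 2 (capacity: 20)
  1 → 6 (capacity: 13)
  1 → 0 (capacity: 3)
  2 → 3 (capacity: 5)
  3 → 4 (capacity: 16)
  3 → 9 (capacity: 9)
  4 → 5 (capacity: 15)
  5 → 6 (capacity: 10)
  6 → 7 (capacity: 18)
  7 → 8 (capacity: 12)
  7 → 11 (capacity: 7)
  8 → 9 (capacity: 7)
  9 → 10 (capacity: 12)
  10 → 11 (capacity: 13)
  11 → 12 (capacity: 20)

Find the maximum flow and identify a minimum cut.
Max flow = 12, Min cut edges: (0,1)

Maximum flow: 12
Minimum cut: (0,1)
Partition: S = [0], T = [1, 2, 3, 4, 5, 6, 7, 8, 9, 10, 11, 12]

Max-flow min-cut theorem verified: both equal 12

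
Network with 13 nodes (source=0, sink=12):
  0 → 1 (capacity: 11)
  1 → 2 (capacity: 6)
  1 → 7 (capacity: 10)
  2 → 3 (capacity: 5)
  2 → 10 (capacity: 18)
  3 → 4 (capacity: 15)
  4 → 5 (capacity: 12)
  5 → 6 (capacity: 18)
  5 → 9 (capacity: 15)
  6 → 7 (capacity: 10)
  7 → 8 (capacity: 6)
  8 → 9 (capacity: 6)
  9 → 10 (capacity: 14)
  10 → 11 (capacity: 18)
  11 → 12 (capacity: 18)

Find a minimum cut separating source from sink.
Min cut value = 11, edges: (0,1)

Min cut value: 11
Partition: S = [0], T = [1, 2, 3, 4, 5, 6, 7, 8, 9, 10, 11, 12]
Cut edges: (0,1)

By max-flow min-cut theorem, max flow = min cut = 11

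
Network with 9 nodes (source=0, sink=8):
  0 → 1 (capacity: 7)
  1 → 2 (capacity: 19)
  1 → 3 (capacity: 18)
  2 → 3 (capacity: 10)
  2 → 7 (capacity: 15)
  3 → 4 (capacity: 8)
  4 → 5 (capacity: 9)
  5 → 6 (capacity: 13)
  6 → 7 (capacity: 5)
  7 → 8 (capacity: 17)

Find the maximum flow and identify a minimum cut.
Max flow = 7, Min cut edges: (0,1)

Maximum flow: 7
Minimum cut: (0,1)
Partition: S = [0], T = [1, 2, 3, 4, 5, 6, 7, 8]

Max-flow min-cut theorem verified: both equal 7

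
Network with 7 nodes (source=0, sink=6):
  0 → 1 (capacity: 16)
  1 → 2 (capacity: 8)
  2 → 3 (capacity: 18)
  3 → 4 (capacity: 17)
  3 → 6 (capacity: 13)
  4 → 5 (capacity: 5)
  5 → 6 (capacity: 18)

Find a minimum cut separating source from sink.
Min cut value = 8, edges: (1,2)

Min cut value: 8
Partition: S = [0, 1], T = [2, 3, 4, 5, 6]
Cut edges: (1,2)

By max-flow min-cut theorem, max flow = min cut = 8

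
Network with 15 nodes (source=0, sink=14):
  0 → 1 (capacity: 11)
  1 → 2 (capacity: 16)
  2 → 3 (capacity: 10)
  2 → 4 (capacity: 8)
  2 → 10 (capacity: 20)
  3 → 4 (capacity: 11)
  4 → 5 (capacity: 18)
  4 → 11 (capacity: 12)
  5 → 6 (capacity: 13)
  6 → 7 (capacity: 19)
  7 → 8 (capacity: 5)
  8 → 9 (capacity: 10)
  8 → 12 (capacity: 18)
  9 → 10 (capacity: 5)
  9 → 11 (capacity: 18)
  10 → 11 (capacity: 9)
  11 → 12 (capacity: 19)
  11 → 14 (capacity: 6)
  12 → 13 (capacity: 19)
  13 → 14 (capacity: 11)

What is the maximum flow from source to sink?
Maximum flow = 11

Max flow: 11

Flow assignment:
  0 → 1: 11/11
  1 → 2: 11/16
  2 → 4: 8/8
  2 → 10: 3/20
  4 → 11: 8/12
  10 → 11: 3/9
  11 → 12: 5/19
  11 → 14: 6/6
  12 → 13: 5/19
  13 → 14: 5/11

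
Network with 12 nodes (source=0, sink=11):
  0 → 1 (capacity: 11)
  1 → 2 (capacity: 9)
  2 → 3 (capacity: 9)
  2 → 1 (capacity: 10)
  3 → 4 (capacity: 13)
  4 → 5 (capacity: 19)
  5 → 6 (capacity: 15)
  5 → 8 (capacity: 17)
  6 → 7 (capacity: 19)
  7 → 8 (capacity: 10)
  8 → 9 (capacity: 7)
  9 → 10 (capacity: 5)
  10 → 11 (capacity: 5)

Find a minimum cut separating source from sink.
Min cut value = 5, edges: (10,11)

Min cut value: 5
Partition: S = [0, 1, 2, 3, 4, 5, 6, 7, 8, 9, 10], T = [11]
Cut edges: (10,11)

By max-flow min-cut theorem, max flow = min cut = 5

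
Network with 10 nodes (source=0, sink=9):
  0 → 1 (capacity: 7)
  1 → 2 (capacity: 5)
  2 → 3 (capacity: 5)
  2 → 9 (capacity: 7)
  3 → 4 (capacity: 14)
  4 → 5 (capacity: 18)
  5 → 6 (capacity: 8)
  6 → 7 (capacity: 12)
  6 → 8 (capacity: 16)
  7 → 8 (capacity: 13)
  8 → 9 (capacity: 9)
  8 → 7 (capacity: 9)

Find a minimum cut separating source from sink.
Min cut value = 5, edges: (1,2)

Min cut value: 5
Partition: S = [0, 1], T = [2, 3, 4, 5, 6, 7, 8, 9]
Cut edges: (1,2)

By max-flow min-cut theorem, max flow = min cut = 5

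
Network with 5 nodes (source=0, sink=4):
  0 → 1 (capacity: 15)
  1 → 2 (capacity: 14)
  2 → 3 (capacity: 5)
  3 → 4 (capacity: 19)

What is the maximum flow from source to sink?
Maximum flow = 5

Max flow: 5

Flow assignment:
  0 → 1: 5/15
  1 → 2: 5/14
  2 → 3: 5/5
  3 → 4: 5/19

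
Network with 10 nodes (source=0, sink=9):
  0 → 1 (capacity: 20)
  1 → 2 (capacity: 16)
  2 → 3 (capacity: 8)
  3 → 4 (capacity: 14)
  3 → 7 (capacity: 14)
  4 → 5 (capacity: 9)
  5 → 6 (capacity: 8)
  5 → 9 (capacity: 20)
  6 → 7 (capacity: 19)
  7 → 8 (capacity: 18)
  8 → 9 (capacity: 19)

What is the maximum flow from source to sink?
Maximum flow = 8

Max flow: 8

Flow assignment:
  0 → 1: 8/20
  1 → 2: 8/16
  2 → 3: 8/8
  3 → 4: 8/14
  4 → 5: 8/9
  5 → 9: 8/20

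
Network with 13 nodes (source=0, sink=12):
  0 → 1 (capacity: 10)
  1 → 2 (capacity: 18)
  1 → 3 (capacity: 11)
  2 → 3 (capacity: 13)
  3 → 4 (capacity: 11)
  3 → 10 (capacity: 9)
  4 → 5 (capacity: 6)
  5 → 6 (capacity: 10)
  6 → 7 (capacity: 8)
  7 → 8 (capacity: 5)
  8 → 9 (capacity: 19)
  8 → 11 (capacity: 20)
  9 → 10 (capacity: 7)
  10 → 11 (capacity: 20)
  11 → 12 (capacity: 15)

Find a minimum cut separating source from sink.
Min cut value = 10, edges: (0,1)

Min cut value: 10
Partition: S = [0], T = [1, 2, 3, 4, 5, 6, 7, 8, 9, 10, 11, 12]
Cut edges: (0,1)

By max-flow min-cut theorem, max flow = min cut = 10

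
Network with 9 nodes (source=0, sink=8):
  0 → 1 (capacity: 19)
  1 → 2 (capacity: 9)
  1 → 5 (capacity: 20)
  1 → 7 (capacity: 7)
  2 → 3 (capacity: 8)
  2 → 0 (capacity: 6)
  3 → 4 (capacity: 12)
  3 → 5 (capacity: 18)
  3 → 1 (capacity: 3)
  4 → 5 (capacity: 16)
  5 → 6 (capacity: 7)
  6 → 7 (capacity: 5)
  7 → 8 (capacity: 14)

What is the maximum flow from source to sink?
Maximum flow = 12

Max flow: 12

Flow assignment:
  0 → 1: 17/19
  1 → 2: 5/9
  1 → 5: 5/20
  1 → 7: 7/7
  2 → 0: 5/6
  5 → 6: 5/7
  6 → 7: 5/5
  7 → 8: 12/14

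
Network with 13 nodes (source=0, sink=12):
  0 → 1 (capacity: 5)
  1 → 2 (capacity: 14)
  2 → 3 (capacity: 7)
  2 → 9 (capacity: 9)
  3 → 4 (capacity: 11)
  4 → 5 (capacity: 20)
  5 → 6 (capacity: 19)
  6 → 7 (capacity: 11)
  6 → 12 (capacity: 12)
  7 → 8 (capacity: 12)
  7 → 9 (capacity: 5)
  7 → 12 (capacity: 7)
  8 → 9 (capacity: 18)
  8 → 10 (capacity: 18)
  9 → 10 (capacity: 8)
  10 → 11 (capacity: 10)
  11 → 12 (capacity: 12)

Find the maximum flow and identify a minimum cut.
Max flow = 5, Min cut edges: (0,1)

Maximum flow: 5
Minimum cut: (0,1)
Partition: S = [0], T = [1, 2, 3, 4, 5, 6, 7, 8, 9, 10, 11, 12]

Max-flow min-cut theorem verified: both equal 5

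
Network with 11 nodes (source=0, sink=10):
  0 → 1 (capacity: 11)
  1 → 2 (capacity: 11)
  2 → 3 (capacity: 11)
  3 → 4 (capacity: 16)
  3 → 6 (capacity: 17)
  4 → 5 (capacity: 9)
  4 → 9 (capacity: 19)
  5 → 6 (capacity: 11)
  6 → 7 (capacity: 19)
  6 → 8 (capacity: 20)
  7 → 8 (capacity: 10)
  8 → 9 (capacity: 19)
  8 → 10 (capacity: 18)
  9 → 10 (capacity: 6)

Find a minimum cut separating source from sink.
Min cut value = 11, edges: (2,3)

Min cut value: 11
Partition: S = [0, 1, 2], T = [3, 4, 5, 6, 7, 8, 9, 10]
Cut edges: (2,3)

By max-flow min-cut theorem, max flow = min cut = 11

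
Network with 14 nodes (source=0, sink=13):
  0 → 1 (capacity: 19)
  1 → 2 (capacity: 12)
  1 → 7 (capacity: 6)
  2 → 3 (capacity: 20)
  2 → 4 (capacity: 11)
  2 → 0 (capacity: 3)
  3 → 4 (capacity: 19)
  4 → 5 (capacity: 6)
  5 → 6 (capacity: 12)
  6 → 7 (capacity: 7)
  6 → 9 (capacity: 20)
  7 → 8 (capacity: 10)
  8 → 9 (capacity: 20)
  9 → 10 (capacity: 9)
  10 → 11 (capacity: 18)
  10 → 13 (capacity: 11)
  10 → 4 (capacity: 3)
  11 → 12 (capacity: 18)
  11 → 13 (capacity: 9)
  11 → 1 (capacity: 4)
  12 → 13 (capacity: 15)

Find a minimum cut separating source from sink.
Min cut value = 9, edges: (9,10)

Min cut value: 9
Partition: S = [0, 1, 2, 3, 4, 5, 6, 7, 8, 9], T = [10, 11, 12, 13]
Cut edges: (9,10)

By max-flow min-cut theorem, max flow = min cut = 9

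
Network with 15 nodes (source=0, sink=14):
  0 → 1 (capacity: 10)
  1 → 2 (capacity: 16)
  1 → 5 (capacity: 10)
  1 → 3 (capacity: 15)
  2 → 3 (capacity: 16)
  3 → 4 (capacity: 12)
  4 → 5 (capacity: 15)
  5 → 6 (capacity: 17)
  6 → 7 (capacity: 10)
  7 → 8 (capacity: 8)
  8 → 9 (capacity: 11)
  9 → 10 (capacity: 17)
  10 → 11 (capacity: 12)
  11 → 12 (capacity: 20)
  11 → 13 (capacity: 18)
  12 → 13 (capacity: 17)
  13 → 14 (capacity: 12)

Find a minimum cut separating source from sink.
Min cut value = 8, edges: (7,8)

Min cut value: 8
Partition: S = [0, 1, 2, 3, 4, 5, 6, 7], T = [8, 9, 10, 11, 12, 13, 14]
Cut edges: (7,8)

By max-flow min-cut theorem, max flow = min cut = 8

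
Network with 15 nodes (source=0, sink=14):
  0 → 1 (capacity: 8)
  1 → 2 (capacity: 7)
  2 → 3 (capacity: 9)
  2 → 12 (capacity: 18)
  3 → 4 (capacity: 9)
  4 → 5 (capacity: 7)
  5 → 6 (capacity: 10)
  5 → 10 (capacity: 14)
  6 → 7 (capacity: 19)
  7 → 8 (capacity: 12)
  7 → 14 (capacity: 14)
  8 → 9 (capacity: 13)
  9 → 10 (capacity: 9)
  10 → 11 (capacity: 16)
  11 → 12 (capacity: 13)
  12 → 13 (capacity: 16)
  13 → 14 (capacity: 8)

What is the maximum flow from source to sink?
Maximum flow = 7

Max flow: 7

Flow assignment:
  0 → 1: 7/8
  1 → 2: 7/7
  2 → 12: 7/18
  12 → 13: 7/16
  13 → 14: 7/8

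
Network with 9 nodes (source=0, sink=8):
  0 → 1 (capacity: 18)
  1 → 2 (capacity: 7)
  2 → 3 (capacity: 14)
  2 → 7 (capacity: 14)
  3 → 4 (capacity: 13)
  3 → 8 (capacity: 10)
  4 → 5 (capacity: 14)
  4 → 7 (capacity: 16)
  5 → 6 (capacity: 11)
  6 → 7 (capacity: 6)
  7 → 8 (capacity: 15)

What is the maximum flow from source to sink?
Maximum flow = 7

Max flow: 7

Flow assignment:
  0 → 1: 7/18
  1 → 2: 7/7
  2 → 3: 7/14
  3 → 8: 7/10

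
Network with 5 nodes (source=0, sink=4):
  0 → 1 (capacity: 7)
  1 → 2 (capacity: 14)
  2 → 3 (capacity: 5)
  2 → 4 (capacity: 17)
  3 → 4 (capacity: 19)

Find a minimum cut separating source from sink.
Min cut value = 7, edges: (0,1)

Min cut value: 7
Partition: S = [0], T = [1, 2, 3, 4]
Cut edges: (0,1)

By max-flow min-cut theorem, max flow = min cut = 7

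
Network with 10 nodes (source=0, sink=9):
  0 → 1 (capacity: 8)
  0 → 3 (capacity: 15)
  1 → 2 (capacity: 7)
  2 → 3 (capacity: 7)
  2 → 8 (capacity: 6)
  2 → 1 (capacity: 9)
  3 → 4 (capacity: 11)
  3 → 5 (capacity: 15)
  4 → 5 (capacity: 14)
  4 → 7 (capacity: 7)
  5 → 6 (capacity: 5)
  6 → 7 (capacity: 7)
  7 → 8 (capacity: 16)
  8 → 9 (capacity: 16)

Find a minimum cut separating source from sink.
Min cut value = 16, edges: (8,9)

Min cut value: 16
Partition: S = [0, 1, 2, 3, 4, 5, 6, 7, 8], T = [9]
Cut edges: (8,9)

By max-flow min-cut theorem, max flow = min cut = 16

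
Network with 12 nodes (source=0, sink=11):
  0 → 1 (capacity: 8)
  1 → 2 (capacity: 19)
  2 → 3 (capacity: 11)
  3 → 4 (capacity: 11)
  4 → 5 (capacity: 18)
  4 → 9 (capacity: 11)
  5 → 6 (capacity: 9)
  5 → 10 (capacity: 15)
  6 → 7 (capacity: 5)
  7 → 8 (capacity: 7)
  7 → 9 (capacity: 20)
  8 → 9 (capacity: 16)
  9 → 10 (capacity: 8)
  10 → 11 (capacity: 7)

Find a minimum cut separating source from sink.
Min cut value = 7, edges: (10,11)

Min cut value: 7
Partition: S = [0, 1, 2, 3, 4, 5, 6, 7, 8, 9, 10], T = [11]
Cut edges: (10,11)

By max-flow min-cut theorem, max flow = min cut = 7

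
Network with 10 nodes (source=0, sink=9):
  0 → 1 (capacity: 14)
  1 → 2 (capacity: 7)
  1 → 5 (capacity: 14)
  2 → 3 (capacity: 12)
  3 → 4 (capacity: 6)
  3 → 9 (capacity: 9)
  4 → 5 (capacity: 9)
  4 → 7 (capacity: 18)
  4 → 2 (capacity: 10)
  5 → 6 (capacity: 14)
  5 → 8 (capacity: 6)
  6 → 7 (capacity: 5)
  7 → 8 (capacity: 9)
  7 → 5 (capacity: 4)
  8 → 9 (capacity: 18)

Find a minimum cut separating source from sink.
Min cut value = 14, edges: (0,1)

Min cut value: 14
Partition: S = [0], T = [1, 2, 3, 4, 5, 6, 7, 8, 9]
Cut edges: (0,1)

By max-flow min-cut theorem, max flow = min cut = 14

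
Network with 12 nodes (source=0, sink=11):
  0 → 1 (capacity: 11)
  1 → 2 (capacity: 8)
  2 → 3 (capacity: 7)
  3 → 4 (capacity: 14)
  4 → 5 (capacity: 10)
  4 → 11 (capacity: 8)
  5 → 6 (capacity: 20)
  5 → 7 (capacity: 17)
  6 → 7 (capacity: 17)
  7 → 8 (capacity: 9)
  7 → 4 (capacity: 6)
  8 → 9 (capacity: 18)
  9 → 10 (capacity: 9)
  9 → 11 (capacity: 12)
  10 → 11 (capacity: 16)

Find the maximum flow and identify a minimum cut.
Max flow = 7, Min cut edges: (2,3)

Maximum flow: 7
Minimum cut: (2,3)
Partition: S = [0, 1, 2], T = [3, 4, 5, 6, 7, 8, 9, 10, 11]

Max-flow min-cut theorem verified: both equal 7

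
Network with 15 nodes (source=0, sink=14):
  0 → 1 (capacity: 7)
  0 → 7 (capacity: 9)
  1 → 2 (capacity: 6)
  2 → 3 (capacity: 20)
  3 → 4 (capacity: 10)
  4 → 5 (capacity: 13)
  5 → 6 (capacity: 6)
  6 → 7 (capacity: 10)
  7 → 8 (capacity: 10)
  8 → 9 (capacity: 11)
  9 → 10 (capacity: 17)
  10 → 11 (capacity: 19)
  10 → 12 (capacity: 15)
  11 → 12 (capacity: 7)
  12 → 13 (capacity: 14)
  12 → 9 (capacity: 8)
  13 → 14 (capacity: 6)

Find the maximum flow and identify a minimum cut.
Max flow = 6, Min cut edges: (13,14)

Maximum flow: 6
Minimum cut: (13,14)
Partition: S = [0, 1, 2, 3, 4, 5, 6, 7, 8, 9, 10, 11, 12, 13], T = [14]

Max-flow min-cut theorem verified: both equal 6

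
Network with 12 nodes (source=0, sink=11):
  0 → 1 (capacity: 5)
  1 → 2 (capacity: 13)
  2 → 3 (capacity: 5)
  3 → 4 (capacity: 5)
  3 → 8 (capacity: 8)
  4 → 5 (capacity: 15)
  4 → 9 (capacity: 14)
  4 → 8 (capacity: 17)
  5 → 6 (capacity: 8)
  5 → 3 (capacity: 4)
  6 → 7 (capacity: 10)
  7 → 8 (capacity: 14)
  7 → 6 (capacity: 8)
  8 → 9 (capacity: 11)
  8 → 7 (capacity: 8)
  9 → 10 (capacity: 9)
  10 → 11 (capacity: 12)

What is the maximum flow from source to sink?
Maximum flow = 5

Max flow: 5

Flow assignment:
  0 → 1: 5/5
  1 → 2: 5/13
  2 → 3: 5/5
  3 → 4: 5/5
  4 → 9: 5/14
  9 → 10: 5/9
  10 → 11: 5/12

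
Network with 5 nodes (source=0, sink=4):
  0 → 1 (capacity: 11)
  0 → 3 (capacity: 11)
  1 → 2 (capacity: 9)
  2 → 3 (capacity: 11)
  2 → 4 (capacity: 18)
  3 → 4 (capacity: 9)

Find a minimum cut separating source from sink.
Min cut value = 18, edges: (1,2), (3,4)

Min cut value: 18
Partition: S = [0, 1, 3], T = [2, 4]
Cut edges: (1,2), (3,4)

By max-flow min-cut theorem, max flow = min cut = 18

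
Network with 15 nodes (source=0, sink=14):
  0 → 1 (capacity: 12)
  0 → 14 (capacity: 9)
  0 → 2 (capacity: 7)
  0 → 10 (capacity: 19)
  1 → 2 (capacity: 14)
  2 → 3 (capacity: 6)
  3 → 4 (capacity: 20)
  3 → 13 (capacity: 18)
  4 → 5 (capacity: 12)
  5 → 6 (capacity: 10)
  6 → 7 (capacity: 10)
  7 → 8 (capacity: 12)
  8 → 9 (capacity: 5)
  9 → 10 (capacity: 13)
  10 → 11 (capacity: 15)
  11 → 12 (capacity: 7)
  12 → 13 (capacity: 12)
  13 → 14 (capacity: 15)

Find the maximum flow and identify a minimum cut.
Max flow = 22, Min cut edges: (0,14), (2,3), (11,12)

Maximum flow: 22
Minimum cut: (0,14), (2,3), (11,12)
Partition: S = [0, 1, 2, 4, 5, 6, 7, 8, 9, 10, 11], T = [3, 12, 13, 14]

Max-flow min-cut theorem verified: both equal 22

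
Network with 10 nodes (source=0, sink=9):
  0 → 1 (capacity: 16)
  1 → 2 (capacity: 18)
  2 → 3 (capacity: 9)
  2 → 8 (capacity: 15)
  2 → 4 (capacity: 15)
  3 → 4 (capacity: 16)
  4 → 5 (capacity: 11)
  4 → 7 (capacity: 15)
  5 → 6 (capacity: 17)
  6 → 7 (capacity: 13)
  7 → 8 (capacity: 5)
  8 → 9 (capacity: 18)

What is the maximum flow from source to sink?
Maximum flow = 16

Max flow: 16

Flow assignment:
  0 → 1: 16/16
  1 → 2: 16/18
  2 → 8: 15/15
  2 → 4: 1/15
  4 → 7: 1/15
  7 → 8: 1/5
  8 → 9: 16/18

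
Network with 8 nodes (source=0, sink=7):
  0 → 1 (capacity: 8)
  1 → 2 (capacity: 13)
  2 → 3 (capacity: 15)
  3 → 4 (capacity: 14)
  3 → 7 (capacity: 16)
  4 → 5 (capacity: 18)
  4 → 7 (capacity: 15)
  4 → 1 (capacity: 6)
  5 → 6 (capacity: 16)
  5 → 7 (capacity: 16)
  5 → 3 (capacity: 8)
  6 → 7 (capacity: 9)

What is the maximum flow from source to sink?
Maximum flow = 8

Max flow: 8

Flow assignment:
  0 → 1: 8/8
  1 → 2: 8/13
  2 → 3: 8/15
  3 → 7: 8/16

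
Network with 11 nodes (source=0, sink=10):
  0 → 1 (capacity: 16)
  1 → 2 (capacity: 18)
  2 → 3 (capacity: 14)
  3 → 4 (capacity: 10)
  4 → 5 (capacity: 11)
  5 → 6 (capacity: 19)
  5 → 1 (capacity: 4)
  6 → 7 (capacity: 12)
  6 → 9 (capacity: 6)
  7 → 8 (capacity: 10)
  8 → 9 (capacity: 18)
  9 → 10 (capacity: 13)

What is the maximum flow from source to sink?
Maximum flow = 10

Max flow: 10

Flow assignment:
  0 → 1: 10/16
  1 → 2: 10/18
  2 → 3: 10/14
  3 → 4: 10/10
  4 → 5: 10/11
  5 → 6: 10/19
  6 → 7: 4/12
  6 → 9: 6/6
  7 → 8: 4/10
  8 → 9: 4/18
  9 → 10: 10/13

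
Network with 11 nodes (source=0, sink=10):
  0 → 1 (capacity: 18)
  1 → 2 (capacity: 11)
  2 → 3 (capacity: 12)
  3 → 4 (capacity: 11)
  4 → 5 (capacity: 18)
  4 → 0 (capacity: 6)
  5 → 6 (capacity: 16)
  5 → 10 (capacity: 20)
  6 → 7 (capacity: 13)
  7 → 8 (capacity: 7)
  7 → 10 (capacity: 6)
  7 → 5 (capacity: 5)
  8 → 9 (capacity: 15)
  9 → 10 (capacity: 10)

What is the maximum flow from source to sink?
Maximum flow = 11

Max flow: 11

Flow assignment:
  0 → 1: 11/18
  1 → 2: 11/11
  2 → 3: 11/12
  3 → 4: 11/11
  4 → 5: 11/18
  5 → 10: 11/20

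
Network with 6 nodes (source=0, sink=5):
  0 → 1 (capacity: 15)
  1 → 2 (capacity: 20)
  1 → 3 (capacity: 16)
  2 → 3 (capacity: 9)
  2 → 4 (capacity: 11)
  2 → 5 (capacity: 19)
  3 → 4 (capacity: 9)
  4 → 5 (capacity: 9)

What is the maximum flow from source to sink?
Maximum flow = 15

Max flow: 15

Flow assignment:
  0 → 1: 15/15
  1 → 2: 15/20
  2 → 5: 15/19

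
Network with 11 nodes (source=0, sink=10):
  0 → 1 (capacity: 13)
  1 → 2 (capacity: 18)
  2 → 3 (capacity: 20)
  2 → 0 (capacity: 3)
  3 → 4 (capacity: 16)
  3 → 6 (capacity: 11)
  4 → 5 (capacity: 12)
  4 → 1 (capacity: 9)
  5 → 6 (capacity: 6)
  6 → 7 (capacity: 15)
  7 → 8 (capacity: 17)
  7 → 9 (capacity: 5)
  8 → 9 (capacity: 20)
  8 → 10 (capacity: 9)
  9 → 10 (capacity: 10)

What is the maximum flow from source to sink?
Maximum flow = 13

Max flow: 13

Flow assignment:
  0 → 1: 13/13
  1 → 2: 13/18
  2 → 3: 13/20
  3 → 4: 2/16
  3 → 6: 11/11
  4 → 5: 2/12
  5 → 6: 2/6
  6 → 7: 13/15
  7 → 8: 13/17
  8 → 9: 4/20
  8 → 10: 9/9
  9 → 10: 4/10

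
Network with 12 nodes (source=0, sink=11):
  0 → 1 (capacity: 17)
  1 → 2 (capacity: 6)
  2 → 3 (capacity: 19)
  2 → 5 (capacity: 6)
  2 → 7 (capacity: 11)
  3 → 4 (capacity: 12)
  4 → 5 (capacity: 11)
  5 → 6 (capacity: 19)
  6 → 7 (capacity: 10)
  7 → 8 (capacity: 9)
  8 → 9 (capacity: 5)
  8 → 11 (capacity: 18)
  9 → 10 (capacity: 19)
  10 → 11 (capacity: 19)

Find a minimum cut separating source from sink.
Min cut value = 6, edges: (1,2)

Min cut value: 6
Partition: S = [0, 1], T = [2, 3, 4, 5, 6, 7, 8, 9, 10, 11]
Cut edges: (1,2)

By max-flow min-cut theorem, max flow = min cut = 6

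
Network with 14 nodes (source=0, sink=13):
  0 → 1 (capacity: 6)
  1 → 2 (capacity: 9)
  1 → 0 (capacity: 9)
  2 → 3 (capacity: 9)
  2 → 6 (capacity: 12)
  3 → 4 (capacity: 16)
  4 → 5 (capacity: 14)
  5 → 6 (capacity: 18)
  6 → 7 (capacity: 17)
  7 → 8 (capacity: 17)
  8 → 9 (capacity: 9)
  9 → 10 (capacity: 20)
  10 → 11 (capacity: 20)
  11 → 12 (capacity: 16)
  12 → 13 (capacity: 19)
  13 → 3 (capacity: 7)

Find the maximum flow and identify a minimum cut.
Max flow = 6, Min cut edges: (0,1)

Maximum flow: 6
Minimum cut: (0,1)
Partition: S = [0], T = [1, 2, 3, 4, 5, 6, 7, 8, 9, 10, 11, 12, 13]

Max-flow min-cut theorem verified: both equal 6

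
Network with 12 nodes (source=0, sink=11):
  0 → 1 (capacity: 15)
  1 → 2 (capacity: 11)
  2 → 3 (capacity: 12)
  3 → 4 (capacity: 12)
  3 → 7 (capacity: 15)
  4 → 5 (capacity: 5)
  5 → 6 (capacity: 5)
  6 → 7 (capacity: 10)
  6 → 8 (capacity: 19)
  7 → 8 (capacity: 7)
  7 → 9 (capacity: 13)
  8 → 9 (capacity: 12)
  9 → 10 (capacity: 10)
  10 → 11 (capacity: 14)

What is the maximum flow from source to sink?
Maximum flow = 10

Max flow: 10

Flow assignment:
  0 → 1: 10/15
  1 → 2: 10/11
  2 → 3: 10/12
  3 → 7: 10/15
  7 → 9: 10/13
  9 → 10: 10/10
  10 → 11: 10/14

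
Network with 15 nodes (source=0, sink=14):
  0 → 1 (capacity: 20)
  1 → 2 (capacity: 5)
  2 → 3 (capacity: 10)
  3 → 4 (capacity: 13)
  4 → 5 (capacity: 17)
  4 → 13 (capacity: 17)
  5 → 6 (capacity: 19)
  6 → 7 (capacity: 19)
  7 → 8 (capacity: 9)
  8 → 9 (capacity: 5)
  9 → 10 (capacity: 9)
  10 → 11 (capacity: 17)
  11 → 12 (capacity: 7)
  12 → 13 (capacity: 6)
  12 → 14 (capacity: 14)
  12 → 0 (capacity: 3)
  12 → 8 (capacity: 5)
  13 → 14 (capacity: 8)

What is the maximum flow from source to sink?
Maximum flow = 5

Max flow: 5

Flow assignment:
  0 → 1: 5/20
  1 → 2: 5/5
  2 → 3: 5/10
  3 → 4: 5/13
  4 → 13: 5/17
  13 → 14: 5/8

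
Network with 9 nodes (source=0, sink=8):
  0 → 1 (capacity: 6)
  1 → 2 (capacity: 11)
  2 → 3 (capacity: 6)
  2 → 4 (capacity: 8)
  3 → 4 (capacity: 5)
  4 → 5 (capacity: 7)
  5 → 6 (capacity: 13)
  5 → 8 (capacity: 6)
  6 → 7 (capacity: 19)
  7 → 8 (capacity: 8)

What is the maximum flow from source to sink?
Maximum flow = 6

Max flow: 6

Flow assignment:
  0 → 1: 6/6
  1 → 2: 6/11
  2 → 4: 6/8
  4 → 5: 6/7
  5 → 8: 6/6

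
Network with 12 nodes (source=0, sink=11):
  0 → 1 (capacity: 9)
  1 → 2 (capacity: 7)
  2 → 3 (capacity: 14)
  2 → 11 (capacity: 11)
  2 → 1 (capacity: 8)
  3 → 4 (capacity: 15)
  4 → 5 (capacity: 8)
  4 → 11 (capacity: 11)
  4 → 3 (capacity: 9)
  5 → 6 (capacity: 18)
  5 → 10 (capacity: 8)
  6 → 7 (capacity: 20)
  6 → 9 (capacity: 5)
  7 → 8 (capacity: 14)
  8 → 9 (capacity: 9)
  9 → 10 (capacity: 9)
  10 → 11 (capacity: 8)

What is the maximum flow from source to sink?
Maximum flow = 7

Max flow: 7

Flow assignment:
  0 → 1: 7/9
  1 → 2: 7/7
  2 → 11: 7/11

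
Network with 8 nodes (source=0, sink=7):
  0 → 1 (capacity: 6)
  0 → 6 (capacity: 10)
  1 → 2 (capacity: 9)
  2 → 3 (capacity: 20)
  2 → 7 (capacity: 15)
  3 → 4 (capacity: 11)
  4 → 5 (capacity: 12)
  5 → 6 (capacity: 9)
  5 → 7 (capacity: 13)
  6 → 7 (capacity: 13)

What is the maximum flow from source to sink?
Maximum flow = 16

Max flow: 16

Flow assignment:
  0 → 1: 6/6
  0 → 6: 10/10
  1 → 2: 6/9
  2 → 7: 6/15
  6 → 7: 10/13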